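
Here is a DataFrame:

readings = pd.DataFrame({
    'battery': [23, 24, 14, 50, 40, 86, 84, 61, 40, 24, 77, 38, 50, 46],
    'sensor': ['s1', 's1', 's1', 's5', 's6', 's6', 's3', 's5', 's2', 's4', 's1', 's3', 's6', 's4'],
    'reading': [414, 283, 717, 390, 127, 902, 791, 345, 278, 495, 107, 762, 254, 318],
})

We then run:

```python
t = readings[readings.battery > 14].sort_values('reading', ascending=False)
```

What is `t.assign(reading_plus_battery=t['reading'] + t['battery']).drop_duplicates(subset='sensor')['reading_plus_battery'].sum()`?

filter rows where battery > 14:
    battery sensor  reading
0        23     s1      414
1        24     s1      283
3        50     s5      390
4        40     s6      127
5        86     s6      902
6        84     s3      791
7        61     s5      345
8        40     s2      278
9        24     s4      495
10       77     s1      107
11       38     s3      762
12       50     s6      254
13       46     s4      318
sort by reading descending:
    battery sensor  reading
5        86     s6      902
6        84     s3      791
11       38     s3      762
9        24     s4      495
0        23     s1      414
3        50     s5      390
7        61     s5      345
13       46     s4      318
1        24     s1      283
8        40     s2      278
12       50     s6      254
4        40     s6      127
10       77     s1      107
add column reading_plus_battery = t['reading'] + t['battery']:
    battery sensor  reading  reading_plus_battery
5        86     s6      902                   988
6        84     s3      791                   875
11       38     s3      762                   800
9        24     s4      495                   519
0        23     s1      414                   437
3        50     s5      390                   440
7        61     s5      345                   406
13       46     s4      318                   364
1        24     s1      283                   307
8        40     s2      278                   318
12       50     s6      254                   304
4        40     s6      127                   167
10       77     s1      107                   184
drop duplicate sensor (keep=first):
   battery sensor  reading  reading_plus_battery
5       86     s6      902                   988
6       84     s3      791                   875
9       24     s4      495                   519
0       23     s1      414                   437
3       50     s5      390                   440
8       40     s2      278                   318

3577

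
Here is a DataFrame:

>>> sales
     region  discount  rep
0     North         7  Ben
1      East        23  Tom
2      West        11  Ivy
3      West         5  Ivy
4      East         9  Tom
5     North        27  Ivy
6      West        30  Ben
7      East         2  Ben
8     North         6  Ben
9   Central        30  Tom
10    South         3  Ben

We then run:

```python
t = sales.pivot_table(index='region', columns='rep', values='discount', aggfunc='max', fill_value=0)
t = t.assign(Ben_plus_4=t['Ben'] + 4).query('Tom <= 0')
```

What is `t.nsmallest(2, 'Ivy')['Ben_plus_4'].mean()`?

pivot: rows=region, cols=rep, max(discount):
rep      Ben  Ivy  Tom
region                
Central    0    0   30
East       2    0   23
North      7   27    0
South      3    0    0
West      30   11    0
add column Ben_plus_4 = t['Ben'] + 4:
rep      Ben  Ivy  Tom  Ben_plus_4
region                            
Central    0    0   30           4
East       2    0   23           6
North      7   27    0          11
South      3    0    0           7
West      30   11    0          34
filter rows where Tom <= 0:
rep     Ben  Ivy  Tom  Ben_plus_4
region                           
North     7   27    0          11
South     3    0    0           7
West     30   11    0          34
take 2 rows with smallest Ivy:
rep     Ben  Ivy  Tom  Ben_plus_4
region                           
South     3    0    0           7
West     30   11    0          34
mean of column 'Ben_plus_4' → 20.5

20.5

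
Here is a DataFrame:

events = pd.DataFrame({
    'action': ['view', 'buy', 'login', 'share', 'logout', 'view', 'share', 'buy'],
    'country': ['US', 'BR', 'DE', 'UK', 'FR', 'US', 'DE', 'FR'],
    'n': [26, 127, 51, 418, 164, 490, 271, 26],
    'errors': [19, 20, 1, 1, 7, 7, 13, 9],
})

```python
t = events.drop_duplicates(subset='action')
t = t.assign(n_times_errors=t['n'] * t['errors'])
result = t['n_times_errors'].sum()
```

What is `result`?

4651

drop duplicate action (keep=first):
   action country    n  errors
0    view      US   26      19
1     buy      BR  127      20
2   login      DE   51       1
3   share      UK  418       1
4  logout      FR  164       7
add column n_times_errors = t['n'] * t['errors']:
   action country    n  errors  n_times_errors
0    view      US   26      19             494
1     buy      BR  127      20            2540
2   login      DE   51       1              51
3   share      UK  418       1             418
4  logout      FR  164       7            1148
sum of column 'n_times_errors' → 4651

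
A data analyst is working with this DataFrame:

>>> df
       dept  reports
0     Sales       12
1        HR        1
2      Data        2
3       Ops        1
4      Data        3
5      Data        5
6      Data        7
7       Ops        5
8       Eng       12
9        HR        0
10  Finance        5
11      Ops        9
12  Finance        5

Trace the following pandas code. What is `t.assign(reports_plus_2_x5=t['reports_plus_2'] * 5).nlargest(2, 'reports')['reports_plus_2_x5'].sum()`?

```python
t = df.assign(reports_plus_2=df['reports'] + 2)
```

add column reports_plus_2 = df['reports'] + 2:
       dept  reports  reports_plus_2
0     Sales       12              14
1        HR        1               3
2      Data        2               4
3       Ops        1               3
4      Data        3               5
5      Data        5               7
6      Data        7               9
7       Ops        5               7
8       Eng       12              14
9        HR        0               2
10  Finance        5               7
11      Ops        9              11
12  Finance        5               7
add column reports_plus_2_x5 = t['reports_plus_2'] * 5:
       dept  reports  reports_plus_2  reports_plus_2_x5
0     Sales       12              14                 70
1        HR        1               3                 15
2      Data        2               4                 20
3       Ops        1               3                 15
4      Data        3               5                 25
5      Data        5               7                 35
6      Data        7               9                 45
7       Ops        5               7                 35
8       Eng       12              14                 70
9        HR        0               2                 10
10  Finance        5               7                 35
11      Ops        9              11                 55
12  Finance        5               7                 35
take 2 rows with largest reports:
    dept  reports  reports_plus_2  reports_plus_2_x5
0  Sales       12              14                 70
8    Eng       12              14                 70
sum of column 'reports_plus_2_x5' → 140

140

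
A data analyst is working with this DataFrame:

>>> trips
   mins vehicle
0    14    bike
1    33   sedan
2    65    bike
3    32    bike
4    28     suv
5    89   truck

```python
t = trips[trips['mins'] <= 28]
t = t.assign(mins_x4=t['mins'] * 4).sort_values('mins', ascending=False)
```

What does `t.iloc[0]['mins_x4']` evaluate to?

112

filter rows where mins <= 28:
   mins vehicle
0    14    bike
4    28     suv
add column mins_x4 = t['mins'] * 4:
   mins vehicle  mins_x4
0    14    bike       56
4    28     suv      112
sort by mins descending:
   mins vehicle  mins_x4
4    28     suv      112
0    14    bike       56
Then the value at position 0, column 'mins_x4': 112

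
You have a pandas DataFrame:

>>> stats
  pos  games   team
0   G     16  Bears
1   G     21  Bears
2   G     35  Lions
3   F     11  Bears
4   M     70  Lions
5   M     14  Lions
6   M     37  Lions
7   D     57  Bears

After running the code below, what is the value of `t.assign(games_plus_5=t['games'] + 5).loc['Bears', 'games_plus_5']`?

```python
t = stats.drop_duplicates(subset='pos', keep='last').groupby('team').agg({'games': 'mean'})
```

drop duplicate pos (keep=last):
  pos  games   team
2   G     35  Lions
3   F     11  Bears
6   M     37  Lions
7   D     57  Bears
group by team, mean of games:
       games
team        
Bears   34.0
Lions   36.0
add column games_plus_5 = t['games'] + 5:
       games  games_plus_5
team                      
Bears   34.0          39.0
Lions   36.0          41.0
So loc['Bears', 'games_plus_5'] = 39.0.

39.0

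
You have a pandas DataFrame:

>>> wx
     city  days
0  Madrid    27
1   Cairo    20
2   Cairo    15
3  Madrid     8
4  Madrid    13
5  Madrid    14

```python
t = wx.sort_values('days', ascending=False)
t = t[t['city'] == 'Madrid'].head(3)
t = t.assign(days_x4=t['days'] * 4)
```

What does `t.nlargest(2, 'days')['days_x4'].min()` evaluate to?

56

sort by days descending:
     city  days
0  Madrid    27
1   Cairo    20
2   Cairo    15
5  Madrid    14
4  Madrid    13
3  Madrid     8
filter rows where city == 'Madrid':
     city  days
0  Madrid    27
5  Madrid    14
4  Madrid    13
3  Madrid     8
take first 3 rows:
     city  days
0  Madrid    27
5  Madrid    14
4  Madrid    13
add column days_x4 = t['days'] * 4:
     city  days  days_x4
0  Madrid    27      108
5  Madrid    14       56
4  Madrid    13       52
take 2 rows with largest days:
     city  days  days_x4
0  Madrid    27      108
5  Madrid    14       56
Taking the min of column 'days_x4' gives 56.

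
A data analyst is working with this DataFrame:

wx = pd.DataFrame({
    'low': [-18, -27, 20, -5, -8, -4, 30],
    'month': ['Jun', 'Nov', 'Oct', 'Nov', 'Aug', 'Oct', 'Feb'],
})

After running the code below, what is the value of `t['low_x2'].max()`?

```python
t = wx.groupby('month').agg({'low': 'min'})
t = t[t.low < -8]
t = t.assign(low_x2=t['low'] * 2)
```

group by month, min of low:
       low
month     
Aug     -8
Feb     30
Jun    -18
Nov    -27
Oct     -4
filter rows where low < -8:
       low
month     
Jun    -18
Nov    -27
add column low_x2 = t['low'] * 2:
       low  low_x2
month             
Jun    -18     -36
Nov    -27     -54

-36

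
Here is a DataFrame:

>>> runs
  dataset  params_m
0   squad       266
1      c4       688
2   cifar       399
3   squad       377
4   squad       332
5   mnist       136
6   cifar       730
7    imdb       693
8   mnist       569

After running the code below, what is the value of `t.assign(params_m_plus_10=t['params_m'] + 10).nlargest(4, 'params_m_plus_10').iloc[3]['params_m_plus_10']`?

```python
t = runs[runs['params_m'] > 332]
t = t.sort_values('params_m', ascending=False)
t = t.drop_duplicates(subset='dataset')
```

579

filter rows where params_m > 332:
  dataset  params_m
1      c4       688
2   cifar       399
3   squad       377
6   cifar       730
7    imdb       693
8   mnist       569
sort by params_m descending:
  dataset  params_m
6   cifar       730
7    imdb       693
1      c4       688
8   mnist       569
2   cifar       399
3   squad       377
drop duplicate dataset (keep=first):
  dataset  params_m
6   cifar       730
7    imdb       693
1      c4       688
8   mnist       569
3   squad       377
add column params_m_plus_10 = t['params_m'] + 10:
  dataset  params_m  params_m_plus_10
6   cifar       730               740
7    imdb       693               703
1      c4       688               698
8   mnist       569               579
3   squad       377               387
take 4 rows with largest params_m_plus_10:
  dataset  params_m  params_m_plus_10
6   cifar       730               740
7    imdb       693               703
1      c4       688               698
8   mnist       569               579
Reading off the value at position 3, column 'params_m_plus_10', we get 579.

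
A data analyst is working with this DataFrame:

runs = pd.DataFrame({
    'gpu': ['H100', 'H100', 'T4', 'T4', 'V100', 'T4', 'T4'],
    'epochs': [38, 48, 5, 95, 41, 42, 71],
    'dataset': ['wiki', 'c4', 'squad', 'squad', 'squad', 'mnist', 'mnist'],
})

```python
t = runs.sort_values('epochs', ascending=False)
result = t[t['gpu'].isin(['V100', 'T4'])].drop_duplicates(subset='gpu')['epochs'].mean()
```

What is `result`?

sort by epochs descending:
    gpu  epochs dataset
3    T4      95   squad
6    T4      71   mnist
1  H100      48      c4
5    T4      42   mnist
4  V100      41   squad
0  H100      38    wiki
2    T4       5   squad
filter rows where gpu in ['V100', 'T4']:
    gpu  epochs dataset
3    T4      95   squad
6    T4      71   mnist
5    T4      42   mnist
4  V100      41   squad
2    T4       5   squad
drop duplicate gpu (keep=first):
    gpu  epochs dataset
3    T4      95   squad
4  V100      41   squad
So mean() = 68.0.

68.0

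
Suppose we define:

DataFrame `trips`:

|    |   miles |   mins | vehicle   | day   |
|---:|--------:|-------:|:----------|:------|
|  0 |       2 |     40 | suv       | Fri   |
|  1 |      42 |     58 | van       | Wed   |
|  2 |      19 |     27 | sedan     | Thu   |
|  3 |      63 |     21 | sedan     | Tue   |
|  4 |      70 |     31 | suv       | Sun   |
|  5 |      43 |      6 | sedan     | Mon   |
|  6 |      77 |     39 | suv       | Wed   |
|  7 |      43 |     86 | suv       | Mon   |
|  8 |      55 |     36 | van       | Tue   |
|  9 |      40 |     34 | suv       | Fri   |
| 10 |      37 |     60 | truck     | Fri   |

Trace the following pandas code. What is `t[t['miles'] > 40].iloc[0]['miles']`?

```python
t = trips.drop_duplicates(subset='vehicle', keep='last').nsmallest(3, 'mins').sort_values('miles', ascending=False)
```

55

drop duplicate vehicle (keep=last):
    miles  mins vehicle  day
5      43     6   sedan  Mon
8      55    36     van  Tue
9      40    34     suv  Fri
10     37    60   truck  Fri
take 3 rows with smallest mins:
   miles  mins vehicle  day
5     43     6   sedan  Mon
9     40    34     suv  Fri
8     55    36     van  Tue
sort by miles descending:
   miles  mins vehicle  day
8     55    36     van  Tue
5     43     6   sedan  Mon
9     40    34     suv  Fri
filter rows where miles > 40:
   miles  mins vehicle  day
8     55    36     van  Tue
5     43     6   sedan  Mon
The value at position 0, column 'miles' is 55.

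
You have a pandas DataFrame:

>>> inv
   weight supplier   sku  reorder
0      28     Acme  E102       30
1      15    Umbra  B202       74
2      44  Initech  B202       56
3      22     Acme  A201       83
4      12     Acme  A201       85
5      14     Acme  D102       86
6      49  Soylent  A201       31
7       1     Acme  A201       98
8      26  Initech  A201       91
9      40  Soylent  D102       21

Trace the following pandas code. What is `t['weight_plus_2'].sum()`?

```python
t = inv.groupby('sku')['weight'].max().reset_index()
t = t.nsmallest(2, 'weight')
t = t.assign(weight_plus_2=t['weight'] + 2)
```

group by sku, max of weight:
sku
A201    49
B202    44
D102    40
E102    28
Name: weight, dtype: int64
reset_index():
    sku  weight
0  A201      49
1  B202      44
2  D102      40
3  E102      28
take 2 rows with smallest weight:
    sku  weight
3  E102      28
2  D102      40
add column weight_plus_2 = t['weight'] + 2:
    sku  weight  weight_plus_2
3  E102      28             30
2  D102      40             42

72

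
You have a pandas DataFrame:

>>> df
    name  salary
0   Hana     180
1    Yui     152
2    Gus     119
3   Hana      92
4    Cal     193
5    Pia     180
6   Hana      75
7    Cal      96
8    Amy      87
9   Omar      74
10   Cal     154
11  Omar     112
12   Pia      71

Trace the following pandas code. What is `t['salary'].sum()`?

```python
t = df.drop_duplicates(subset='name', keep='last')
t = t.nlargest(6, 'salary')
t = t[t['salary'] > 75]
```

624

drop duplicate name (keep=last):
    name  salary
1    Yui     152
2    Gus     119
6   Hana      75
8    Amy      87
10   Cal     154
11  Omar     112
12   Pia      71
take 6 rows with largest salary:
    name  salary
10   Cal     154
1    Yui     152
2    Gus     119
11  Omar     112
8    Amy      87
6   Hana      75
filter rows where salary > 75:
    name  salary
10   Cal     154
1    Yui     152
2    Gus     119
11  Omar     112
8    Amy      87
So sum() = 624.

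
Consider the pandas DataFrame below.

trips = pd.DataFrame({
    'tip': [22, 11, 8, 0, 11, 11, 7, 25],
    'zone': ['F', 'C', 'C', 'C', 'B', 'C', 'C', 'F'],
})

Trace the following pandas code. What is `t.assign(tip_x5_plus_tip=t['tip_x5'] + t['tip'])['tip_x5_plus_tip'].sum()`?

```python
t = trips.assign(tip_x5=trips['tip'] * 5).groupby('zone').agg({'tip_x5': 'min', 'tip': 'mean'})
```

add column tip_x5 = trips['tip'] * 5:
   tip zone  tip_x5
0   22    F     110
1   11    C      55
2    8    C      40
3    0    C       0
4   11    B      55
5   11    C      55
6    7    C      35
7   25    F     125
group by zone: min(tip_x5), mean(tip):
      tip_x5   tip
zone              
B         55  11.0
C          0   7.4
F        110  23.5
add column tip_x5_plus_tip = t['tip_x5'] + t['tip']:
      tip_x5   tip  tip_x5_plus_tip
zone                               
B         55  11.0             66.0
C          0   7.4              7.4
F        110  23.5            133.5
Hence 206.9.

206.9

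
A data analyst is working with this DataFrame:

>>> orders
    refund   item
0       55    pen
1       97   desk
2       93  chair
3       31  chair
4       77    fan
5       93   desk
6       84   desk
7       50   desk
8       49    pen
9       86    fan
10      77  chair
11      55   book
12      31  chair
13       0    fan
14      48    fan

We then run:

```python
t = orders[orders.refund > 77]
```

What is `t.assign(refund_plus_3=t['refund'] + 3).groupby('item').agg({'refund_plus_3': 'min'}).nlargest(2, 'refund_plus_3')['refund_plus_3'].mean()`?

92.5

filter rows where refund > 77:
   refund   item
1      97   desk
2      93  chair
5      93   desk
6      84   desk
9      86    fan
add column refund_plus_3 = t['refund'] + 3:
   refund   item  refund_plus_3
1      97   desk            100
2      93  chair             96
5      93   desk             96
6      84   desk             87
9      86    fan             89
group by item, min of refund_plus_3:
       refund_plus_3
item                
chair             96
desk              87
fan               89
take 2 rows with largest refund_plus_3:
       refund_plus_3
item                
chair             96
fan               89
So mean() = 92.5.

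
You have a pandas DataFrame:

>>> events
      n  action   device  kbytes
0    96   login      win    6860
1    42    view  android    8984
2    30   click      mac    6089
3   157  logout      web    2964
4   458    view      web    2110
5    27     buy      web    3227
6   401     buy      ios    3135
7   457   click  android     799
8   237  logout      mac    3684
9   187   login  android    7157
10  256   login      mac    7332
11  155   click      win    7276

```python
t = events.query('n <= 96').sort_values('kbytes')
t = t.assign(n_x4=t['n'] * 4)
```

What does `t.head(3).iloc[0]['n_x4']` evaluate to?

filter rows where n <= 96:
    n action   device  kbytes
0  96  login      win    6860
1  42   view  android    8984
2  30  click      mac    6089
5  27    buy      web    3227
sort by kbytes:
    n action   device  kbytes
5  27    buy      web    3227
2  30  click      mac    6089
0  96  login      win    6860
1  42   view  android    8984
add column n_x4 = t['n'] * 4:
    n action   device  kbytes  n_x4
5  27    buy      web    3227   108
2  30  click      mac    6089   120
0  96  login      win    6860   384
1  42   view  android    8984   168
take first 3 rows:
    n action device  kbytes  n_x4
5  27    buy    web    3227   108
2  30  click    mac    6089   120
0  96  login    win    6860   384
Taking the value at position 0, column 'n_x4' gives 108.

108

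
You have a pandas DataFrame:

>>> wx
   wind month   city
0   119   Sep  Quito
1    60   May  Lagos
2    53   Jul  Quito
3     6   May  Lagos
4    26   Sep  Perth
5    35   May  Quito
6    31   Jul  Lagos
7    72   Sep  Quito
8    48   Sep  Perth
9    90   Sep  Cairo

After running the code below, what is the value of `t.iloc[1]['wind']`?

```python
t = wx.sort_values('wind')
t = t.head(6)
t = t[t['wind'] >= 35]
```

sort by wind:
   wind month   city
3     6   May  Lagos
4    26   Sep  Perth
6    31   Jul  Lagos
5    35   May  Quito
8    48   Sep  Perth
2    53   Jul  Quito
1    60   May  Lagos
7    72   Sep  Quito
9    90   Sep  Cairo
0   119   Sep  Quito
take first 6 rows:
   wind month   city
3     6   May  Lagos
4    26   Sep  Perth
6    31   Jul  Lagos
5    35   May  Quito
8    48   Sep  Perth
2    53   Jul  Quito
filter rows where wind >= 35:
   wind month   city
5    35   May  Quito
8    48   Sep  Perth
2    53   Jul  Quito
Finally, value at position 1, column 'wind' = 48.

48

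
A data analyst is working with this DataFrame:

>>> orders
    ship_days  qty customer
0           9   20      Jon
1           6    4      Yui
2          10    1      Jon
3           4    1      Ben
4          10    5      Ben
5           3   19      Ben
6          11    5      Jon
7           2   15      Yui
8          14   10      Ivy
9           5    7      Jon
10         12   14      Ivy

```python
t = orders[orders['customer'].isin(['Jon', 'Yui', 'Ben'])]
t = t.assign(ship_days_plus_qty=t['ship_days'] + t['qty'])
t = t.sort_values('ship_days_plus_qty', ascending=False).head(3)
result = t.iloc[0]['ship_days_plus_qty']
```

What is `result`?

29

filter rows where customer in ['Jon', 'Yui', 'Ben']:
   ship_days  qty customer
0          9   20      Jon
1          6    4      Yui
2         10    1      Jon
3          4    1      Ben
4         10    5      Ben
5          3   19      Ben
6         11    5      Jon
7          2   15      Yui
9          5    7      Jon
add column ship_days_plus_qty = t['ship_days'] + t['qty']:
   ship_days  qty customer  ship_days_plus_qty
0          9   20      Jon                  29
1          6    4      Yui                  10
2         10    1      Jon                  11
3          4    1      Ben                   5
4         10    5      Ben                  15
5          3   19      Ben                  22
6         11    5      Jon                  16
7          2   15      Yui                  17
9          5    7      Jon                  12
sort by ship_days_plus_qty descending:
   ship_days  qty customer  ship_days_plus_qty
0          9   20      Jon                  29
5          3   19      Ben                  22
7          2   15      Yui                  17
6         11    5      Jon                  16
4         10    5      Ben                  15
9          5    7      Jon                  12
2         10    1      Jon                  11
1          6    4      Yui                  10
3          4    1      Ben                   5
take first 3 rows:
   ship_days  qty customer  ship_days_plus_qty
0          9   20      Jon                  29
5          3   19      Ben                  22
7          2   15      Yui                  17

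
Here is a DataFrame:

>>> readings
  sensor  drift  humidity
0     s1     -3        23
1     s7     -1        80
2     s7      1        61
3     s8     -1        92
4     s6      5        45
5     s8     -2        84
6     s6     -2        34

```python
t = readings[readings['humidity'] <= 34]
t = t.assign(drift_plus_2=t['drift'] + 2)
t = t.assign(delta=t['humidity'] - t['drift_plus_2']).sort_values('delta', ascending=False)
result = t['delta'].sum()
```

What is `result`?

58

filter rows where humidity <= 34:
  sensor  drift  humidity
0     s1     -3        23
6     s6     -2        34
add column drift_plus_2 = t['drift'] + 2:
  sensor  drift  humidity  drift_plus_2
0     s1     -3        23            -1
6     s6     -2        34             0
add column delta = t['humidity'] - t['drift_plus_2']:
  sensor  drift  humidity  drift_plus_2  delta
0     s1     -3        23            -1     24
6     s6     -2        34             0     34
sort by delta descending:
  sensor  drift  humidity  drift_plus_2  delta
6     s6     -2        34             0     34
0     s1     -3        23            -1     24
Reading off the sum of column 'delta', we get 58.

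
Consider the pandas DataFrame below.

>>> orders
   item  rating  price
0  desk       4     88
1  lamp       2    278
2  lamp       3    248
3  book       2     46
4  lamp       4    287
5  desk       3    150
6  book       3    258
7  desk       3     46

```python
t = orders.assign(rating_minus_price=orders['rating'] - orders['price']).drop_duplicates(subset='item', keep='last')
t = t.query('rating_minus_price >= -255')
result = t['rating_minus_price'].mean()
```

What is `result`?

-149.0

add column rating_minus_price = orders['rating'] - orders['price']:
   item  rating  price  rating_minus_price
0  desk       4     88                 -84
1  lamp       2    278                -276
2  lamp       3    248                -245
3  book       2     46                 -44
4  lamp       4    287                -283
5  desk       3    150                -147
6  book       3    258                -255
7  desk       3     46                 -43
drop duplicate item (keep=last):
   item  rating  price  rating_minus_price
4  lamp       4    287                -283
6  book       3    258                -255
7  desk       3     46                 -43
filter rows where rating_minus_price >= -255:
   item  rating  price  rating_minus_price
6  book       3    258                -255
7  desk       3     46                 -43
Hence -149.0.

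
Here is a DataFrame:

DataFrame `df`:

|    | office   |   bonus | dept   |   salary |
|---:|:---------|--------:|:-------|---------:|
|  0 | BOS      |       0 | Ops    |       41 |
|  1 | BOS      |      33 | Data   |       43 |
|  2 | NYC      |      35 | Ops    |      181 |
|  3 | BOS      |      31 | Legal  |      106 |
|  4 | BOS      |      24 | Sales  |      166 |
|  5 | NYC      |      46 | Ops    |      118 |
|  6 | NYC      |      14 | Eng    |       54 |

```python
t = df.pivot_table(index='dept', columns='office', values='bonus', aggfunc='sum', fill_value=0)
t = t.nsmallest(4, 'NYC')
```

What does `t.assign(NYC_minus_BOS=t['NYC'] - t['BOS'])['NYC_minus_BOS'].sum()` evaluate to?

-74

pivot: rows=dept, cols=office, sum(bonus):
office  BOS  NYC
dept            
Data     33    0
Eng       0   14
Legal    31    0
Ops       0   81
Sales    24    0
take 4 rows with smallest NYC:
office  BOS  NYC
dept            
Data     33    0
Legal    31    0
Sales    24    0
Eng       0   14
add column NYC_minus_BOS = t['NYC'] - t['BOS']:
office  BOS  NYC  NYC_minus_BOS
dept                           
Data     33    0            -33
Legal    31    0            -31
Sales    24    0            -24
Eng       0   14             14
sum of column 'NYC_minus_BOS' → -74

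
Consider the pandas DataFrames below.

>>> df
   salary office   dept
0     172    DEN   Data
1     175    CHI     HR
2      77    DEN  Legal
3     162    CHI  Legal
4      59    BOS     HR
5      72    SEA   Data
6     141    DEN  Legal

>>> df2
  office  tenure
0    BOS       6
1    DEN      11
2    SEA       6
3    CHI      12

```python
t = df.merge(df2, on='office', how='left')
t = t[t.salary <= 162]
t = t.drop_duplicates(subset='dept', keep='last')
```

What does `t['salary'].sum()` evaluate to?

merge on 'office' (how='left') → 7 rows:
   salary office   dept  tenure
0     172    DEN   Data      11
1     175    CHI     HR      12
2      77    DEN  Legal      11
3     162    CHI  Legal      12
4      59    BOS     HR       6
5      72    SEA   Data       6
6     141    DEN  Legal      11
filter rows where salary <= 162:
   salary office   dept  tenure
2      77    DEN  Legal      11
3     162    CHI  Legal      12
4      59    BOS     HR       6
5      72    SEA   Data       6
6     141    DEN  Legal      11
drop duplicate dept (keep=last):
   salary office   dept  tenure
4      59    BOS     HR       6
5      72    SEA   Data       6
6     141    DEN  Legal      11
The sum of column 'salary' is 272.

272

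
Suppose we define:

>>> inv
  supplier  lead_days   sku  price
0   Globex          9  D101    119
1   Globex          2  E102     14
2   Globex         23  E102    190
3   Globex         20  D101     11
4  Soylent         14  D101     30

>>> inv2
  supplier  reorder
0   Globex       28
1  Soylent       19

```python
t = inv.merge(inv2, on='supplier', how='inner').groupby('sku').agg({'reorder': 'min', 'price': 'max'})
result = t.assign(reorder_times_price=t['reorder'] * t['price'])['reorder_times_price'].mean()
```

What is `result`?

3790.5

merge on 'supplier' (how='inner') → 5 rows:
  supplier  lead_days   sku  price  reorder
0   Globex          9  D101    119       28
1   Globex          2  E102     14       28
2   Globex         23  E102    190       28
3   Globex         20  D101     11       28
4  Soylent         14  D101     30       19
group by sku: min(reorder), max(price):
      reorder  price
sku                 
D101       19    119
E102       28    190
add column reorder_times_price = t['reorder'] * t['price']:
      reorder  price  reorder_times_price
sku                                      
D101       19    119                 2261
E102       28    190                 5320
Taking the mean of column 'reorder_times_price' gives 3790.5.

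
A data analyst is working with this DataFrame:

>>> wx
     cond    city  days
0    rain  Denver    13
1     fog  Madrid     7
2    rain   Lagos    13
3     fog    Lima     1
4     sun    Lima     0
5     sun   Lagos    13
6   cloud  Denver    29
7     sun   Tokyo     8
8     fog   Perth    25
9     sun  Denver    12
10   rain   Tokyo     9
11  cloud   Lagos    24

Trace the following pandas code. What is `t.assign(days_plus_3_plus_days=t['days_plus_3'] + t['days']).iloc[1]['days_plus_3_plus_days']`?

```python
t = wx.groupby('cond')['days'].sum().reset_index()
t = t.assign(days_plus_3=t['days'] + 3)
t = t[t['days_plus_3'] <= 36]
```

69

group by cond, sum of days:
cond
cloud    53
fog      33
rain     35
sun      33
Name: days, dtype: int64
reset_index():
    cond  days
0  cloud    53
1    fog    33
2   rain    35
3    sun    33
add column days_plus_3 = t['days'] + 3:
    cond  days  days_plus_3
0  cloud    53           56
1    fog    33           36
2   rain    35           38
3    sun    33           36
filter rows where days_plus_3 <= 36:
  cond  days  days_plus_3
1  fog    33           36
3  sun    33           36
add column days_plus_3_plus_days = t['days_plus_3'] + t['days']:
  cond  days  days_plus_3  days_plus_3_plus_days
1  fog    33           36                     69
3  sun    33           36                     69
Hence 69.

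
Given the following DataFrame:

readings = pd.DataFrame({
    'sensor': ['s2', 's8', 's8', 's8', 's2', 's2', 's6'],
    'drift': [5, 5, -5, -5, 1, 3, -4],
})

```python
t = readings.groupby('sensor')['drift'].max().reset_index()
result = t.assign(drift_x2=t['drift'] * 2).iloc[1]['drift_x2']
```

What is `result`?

-8

group by sensor, max of drift:
sensor
s2    5
s6   -4
s8    5
Name: drift, dtype: int64
reset_index():
  sensor  drift
0     s2      5
1     s6     -4
2     s8      5
add column drift_x2 = t['drift'] * 2:
  sensor  drift  drift_x2
0     s2      5        10
1     s6     -4        -8
2     s8      5        10
Hence -8.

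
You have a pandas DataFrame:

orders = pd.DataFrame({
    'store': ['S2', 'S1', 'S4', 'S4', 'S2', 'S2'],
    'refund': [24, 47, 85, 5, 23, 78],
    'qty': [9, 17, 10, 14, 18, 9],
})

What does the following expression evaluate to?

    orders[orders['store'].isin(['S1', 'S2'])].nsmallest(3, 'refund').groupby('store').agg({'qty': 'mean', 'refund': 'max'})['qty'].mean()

15.25

filter rows where store in ['S1', 'S2']:
  store  refund  qty
0    S2      24    9
1    S1      47   17
4    S2      23   18
5    S2      78    9
take 3 rows with smallest refund:
  store  refund  qty
4    S2      23   18
0    S2      24    9
1    S1      47   17
group by store: mean(qty), max(refund):
        qty  refund
store              
S1     17.0      47
S2     13.5      24
The mean of column 'qty' is 15.25.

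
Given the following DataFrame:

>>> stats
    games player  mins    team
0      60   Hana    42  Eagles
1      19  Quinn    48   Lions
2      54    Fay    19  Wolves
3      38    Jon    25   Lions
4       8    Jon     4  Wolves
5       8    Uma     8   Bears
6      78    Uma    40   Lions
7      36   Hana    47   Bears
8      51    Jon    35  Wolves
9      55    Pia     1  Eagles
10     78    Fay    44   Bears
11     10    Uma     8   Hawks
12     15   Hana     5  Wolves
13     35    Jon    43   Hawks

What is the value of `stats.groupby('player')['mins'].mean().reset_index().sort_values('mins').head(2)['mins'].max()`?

18.6666666667

group by player, mean of mins:
player
Fay      31.500000
Hana     31.333333
Jon      26.750000
Pia       1.000000
Quinn    48.000000
Uma      18.666667
Name: mins, dtype: float64
reset_index():
  player       mins
0    Fay  31.500000
1   Hana  31.333333
2    Jon  26.750000
3    Pia   1.000000
4  Quinn  48.000000
5    Uma  18.666667
sort by mins:
  player       mins
3    Pia   1.000000
5    Uma  18.666667
2    Jon  26.750000
1   Hana  31.333333
0    Fay  31.500000
4  Quinn  48.000000
take first 2 rows:
  player       mins
3    Pia   1.000000
5    Uma  18.666667
Reading off the max of column 'mins', we get 18.6666666667.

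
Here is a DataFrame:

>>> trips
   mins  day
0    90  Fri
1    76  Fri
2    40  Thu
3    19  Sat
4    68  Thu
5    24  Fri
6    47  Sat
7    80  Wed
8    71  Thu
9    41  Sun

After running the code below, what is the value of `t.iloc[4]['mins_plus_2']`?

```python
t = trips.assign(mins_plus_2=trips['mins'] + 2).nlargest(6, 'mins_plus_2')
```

add column mins_plus_2 = trips['mins'] + 2:
   mins  day  mins_plus_2
0    90  Fri           92
1    76  Fri           78
2    40  Thu           42
3    19  Sat           21
4    68  Thu           70
5    24  Fri           26
6    47  Sat           49
7    80  Wed           82
8    71  Thu           73
9    41  Sun           43
take 6 rows with largest mins_plus_2:
   mins  day  mins_plus_2
0    90  Fri           92
7    80  Wed           82
1    76  Fri           78
8    71  Thu           73
4    68  Thu           70
6    47  Sat           49

70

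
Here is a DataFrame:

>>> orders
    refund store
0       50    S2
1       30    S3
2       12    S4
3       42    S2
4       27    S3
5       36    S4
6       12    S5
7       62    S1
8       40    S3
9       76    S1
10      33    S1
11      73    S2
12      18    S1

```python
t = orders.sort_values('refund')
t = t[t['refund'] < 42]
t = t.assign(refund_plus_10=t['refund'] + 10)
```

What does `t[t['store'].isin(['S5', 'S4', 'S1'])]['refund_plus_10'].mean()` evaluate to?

sort by refund:
    refund store
2       12    S4
6       12    S5
12      18    S1
4       27    S3
1       30    S3
10      33    S1
5       36    S4
8       40    S3
3       42    S2
0       50    S2
7       62    S1
11      73    S2
9       76    S1
filter rows where refund < 42:
    refund store
2       12    S4
6       12    S5
12      18    S1
4       27    S3
1       30    S3
10      33    S1
5       36    S4
8       40    S3
add column refund_plus_10 = t['refund'] + 10:
    refund store  refund_plus_10
2       12    S4              22
6       12    S5              22
12      18    S1              28
4       27    S3              37
1       30    S3              40
10      33    S1              43
5       36    S4              46
8       40    S3              50
filter rows where store in ['S5', 'S4', 'S1']:
    refund store  refund_plus_10
2       12    S4              22
6       12    S5              22
12      18    S1              28
10      33    S1              43
5       36    S4              46
mean of column 'refund_plus_10' → 32.2

32.2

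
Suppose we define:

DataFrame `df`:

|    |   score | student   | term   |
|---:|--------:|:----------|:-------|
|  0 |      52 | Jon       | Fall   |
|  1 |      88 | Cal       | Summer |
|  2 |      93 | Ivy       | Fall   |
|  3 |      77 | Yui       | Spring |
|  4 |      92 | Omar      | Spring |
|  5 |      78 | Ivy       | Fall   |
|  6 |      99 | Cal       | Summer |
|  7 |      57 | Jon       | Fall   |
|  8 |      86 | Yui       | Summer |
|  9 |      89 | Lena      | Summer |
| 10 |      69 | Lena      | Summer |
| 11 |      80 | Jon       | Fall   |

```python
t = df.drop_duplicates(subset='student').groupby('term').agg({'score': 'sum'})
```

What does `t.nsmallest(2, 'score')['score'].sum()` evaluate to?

314

drop duplicate student (keep=first):
   score student    term
0     52     Jon    Fall
1     88     Cal  Summer
2     93     Ivy    Fall
3     77     Yui  Spring
4     92    Omar  Spring
9     89    Lena  Summer
group by term, sum of score:
        score
term         
Fall      145
Spring    169
Summer    177
take 2 rows with smallest score:
        score
term         
Fall      145
Spring    169
Finally, sum of column 'score' = 314.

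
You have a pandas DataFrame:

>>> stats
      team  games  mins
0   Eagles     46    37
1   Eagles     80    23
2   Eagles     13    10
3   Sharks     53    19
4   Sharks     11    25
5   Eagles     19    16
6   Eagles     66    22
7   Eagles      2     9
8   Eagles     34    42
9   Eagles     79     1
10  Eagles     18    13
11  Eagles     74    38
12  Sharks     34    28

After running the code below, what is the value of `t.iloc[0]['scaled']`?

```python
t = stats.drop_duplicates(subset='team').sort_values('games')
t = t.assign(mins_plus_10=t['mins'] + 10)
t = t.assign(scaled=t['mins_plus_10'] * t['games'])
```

2162

drop duplicate team (keep=first):
     team  games  mins
0  Eagles     46    37
3  Sharks     53    19
sort by games:
     team  games  mins
0  Eagles     46    37
3  Sharks     53    19
add column mins_plus_10 = t['mins'] + 10:
     team  games  mins  mins_plus_10
0  Eagles     46    37            47
3  Sharks     53    19            29
add column scaled = t['mins_plus_10'] * t['games']:
     team  games  mins  mins_plus_10  scaled
0  Eagles     46    37            47    2162
3  Sharks     53    19            29    1537
So iloc[0]['scaled'] = 2162.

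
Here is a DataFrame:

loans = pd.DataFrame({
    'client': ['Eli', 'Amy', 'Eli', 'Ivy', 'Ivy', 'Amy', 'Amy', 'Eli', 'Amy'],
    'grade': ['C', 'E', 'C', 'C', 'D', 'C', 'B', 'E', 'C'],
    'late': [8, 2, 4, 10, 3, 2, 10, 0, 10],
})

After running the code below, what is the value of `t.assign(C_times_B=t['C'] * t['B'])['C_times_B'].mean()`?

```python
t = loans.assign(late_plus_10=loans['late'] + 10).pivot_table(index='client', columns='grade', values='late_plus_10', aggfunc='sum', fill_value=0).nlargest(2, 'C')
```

add column late_plus_10 = loans['late'] + 10:
  client grade  late  late_plus_10
0    Eli     C     8            18
1    Amy     E     2            12
2    Eli     C     4            14
3    Ivy     C    10            20
4    Ivy     D     3            13
5    Amy     C     2            12
6    Amy     B    10            20
7    Eli     E     0            10
8    Amy     C    10            20
pivot: rows=client, cols=grade, sum(late_plus_10):
grade    B   C   D   E
client                
Amy     20  32   0  12
Eli      0  32   0  10
Ivy      0  20  13   0
take 2 rows with largest C:
grade    B   C  D   E
client               
Amy     20  32  0  12
Eli      0  32  0  10
add column C_times_B = t['C'] * t['B']:
grade    B   C  D   E  C_times_B
client                          
Amy     20  32  0  12        640
Eli      0  32  0  10          0
Taking the mean of column 'C_times_B' gives 320.0.

320.0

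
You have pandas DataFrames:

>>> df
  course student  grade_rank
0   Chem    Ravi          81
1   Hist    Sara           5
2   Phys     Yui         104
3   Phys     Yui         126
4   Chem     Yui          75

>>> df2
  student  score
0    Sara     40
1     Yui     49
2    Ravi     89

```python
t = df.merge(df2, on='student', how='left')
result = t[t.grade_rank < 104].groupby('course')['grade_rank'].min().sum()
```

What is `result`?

merge on 'student' (how='left') → 5 rows:
  course student  grade_rank  score
0   Chem    Ravi          81     89
1   Hist    Sara           5     40
2   Phys     Yui         104     49
3   Phys     Yui         126     49
4   Chem     Yui          75     49
filter rows where grade_rank < 104:
  course student  grade_rank  score
0   Chem    Ravi          81     89
1   Hist    Sara           5     40
4   Chem     Yui          75     49
group by course, min of grade_rank:
course
Chem    75
Hist     5
Name: grade_rank, dtype: int64
Then the sum of the resulting series: 80

80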